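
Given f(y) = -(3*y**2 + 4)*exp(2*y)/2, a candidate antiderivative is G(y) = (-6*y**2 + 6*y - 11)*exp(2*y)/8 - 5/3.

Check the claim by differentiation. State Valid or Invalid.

Valid - the claim checks out under differentiation.

d/dy[G] = -3*y**2*exp(2*y)/2 - 2*exp(2*y)
This equals f(y) exactly, so the claim holds.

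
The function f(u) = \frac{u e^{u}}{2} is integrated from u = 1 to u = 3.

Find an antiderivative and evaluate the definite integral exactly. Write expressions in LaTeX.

f has the shape v'r + vr' for v = \frac{u}{2} - \frac{1}{2} and r = e^{u} — it is the derivative of the product v*r.
F(u) = \frac{u e^{u}}{2} - \frac{e^{u}}{2} is an antiderivative of f.
Check: d/du[\frac{u e^{u}}{2} - \frac{e^{u}}{2}] = \frac{u e^{u}}{2} = f(u).
F(3) = e^{3}; F(1) = 0.
Integral = F(3) - F(1) = e^{3}.

Antiderivative: F(u) = \frac{u e^{u}}{2} - \frac{e^{u}}{2}; value = e^{3}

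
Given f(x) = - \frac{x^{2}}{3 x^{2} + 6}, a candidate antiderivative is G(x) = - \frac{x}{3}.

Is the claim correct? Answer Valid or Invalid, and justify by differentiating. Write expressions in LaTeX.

Invalid: d/dx[G] - f = - \frac{2}{3 x^{2} + 6}, which is not 0.

d/dx[G] = - \frac{1}{3}
d/dx[G] - f(x) = - \frac{2}{3 x^{2} + 6} != 0.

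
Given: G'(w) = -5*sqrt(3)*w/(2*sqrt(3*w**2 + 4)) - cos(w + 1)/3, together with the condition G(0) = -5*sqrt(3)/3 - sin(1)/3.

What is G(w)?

G(w) = -5*sqrt(w**2 + 4/3)/2 - sin(w + 1)/3

The integrand splits into summands that can be handled one at a time.
A general antiderivative is -5*sqrt(w**2 + 4/3)/2 - sin(w + 1)/3 + C.
The condition gives C = -5*sqrt(3)/3 - sin(1)/3 - (-5*sqrt(3)/3 - sin(1)/3) = 0.
So G(w) = -5*sqrt(w**2 + 4/3)/2 - sin(w + 1)/3.
Check: d/dw[-5*sqrt(w**2 + 4/3)/2 - sin(w + 1)/3] = (-15*sqrt(3)*w - 2*sqrt(3*w**2 + 4)*cos(w + 1))/(6*sqrt(3*w**2 + 4)), which equals G'(w).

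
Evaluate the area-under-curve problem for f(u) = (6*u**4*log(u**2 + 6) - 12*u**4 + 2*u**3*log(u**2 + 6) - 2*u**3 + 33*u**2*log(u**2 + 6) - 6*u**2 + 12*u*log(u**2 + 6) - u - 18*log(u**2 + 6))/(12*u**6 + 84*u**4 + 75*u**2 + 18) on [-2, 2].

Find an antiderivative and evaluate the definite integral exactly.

Antiderivative: F(u) = -(2*u + 1/3)*log(u**2 + 6)/(4*u**2 + 2); value = -4*log(10)/9

Recover f(u) by differentiating a candidate F(u); any mismatch rules it out.
F(u) = -(2*u + 1/3)*log(u**2 + 6)/(4*u**2 + 2) is an antiderivative of f.
Check: d/du[-(2*u + 1/3)*log(u**2 + 6)/(4*u**2 + 2)] = (6*u**4*log(u**2 + 6) - 12*u**4 + 2*u**3*log(u**2 + 6) - 2*u**3 + 33*u**2*log(u**2 + 6) - 6*u**2 + 12*u*log(u**2 + 6) - u - 18*log(u**2 + 6))/(12*u**6 + 84*u**4 + 75*u**2 + 18) = f(u).
F(2) = -13*log(10)/54; F(-2) = 11*log(10)/54.
Integral = F(2) - F(-2) = -4*log(10)/9.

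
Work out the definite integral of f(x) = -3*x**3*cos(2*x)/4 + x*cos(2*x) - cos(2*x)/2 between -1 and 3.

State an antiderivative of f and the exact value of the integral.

Antiderivative: F(x) = -3*x**3*sin(2*x)/8 - 9*x**2*cos(2*x)/16 + 17*x*sin(2*x)/16 - sin(2*x)/4 + 17*cos(2*x)/32; value = -145*cos(6)/32 - 15*sin(2)/16 + cos(2)/32 - 115*sin(6)/16

Integrate term by term and add the pieces.
F(x) = -3*x**3*sin(2*x)/8 - 9*x**2*cos(2*x)/16 + 17*x*sin(2*x)/16 - sin(2*x)/4 + 17*cos(2*x)/32 is an antiderivative of f.
Check: d/dx[-3*x**3*sin(2*x)/8 - 9*x**2*cos(2*x)/16 + 17*x*sin(2*x)/16 - sin(2*x)/4 + 17*cos(2*x)/32] = -3*x**3*cos(2*x)/4 + x*cos(2*x) - cos(2*x)/2 = f(x).
F(3) = -145*cos(6)/32 - 115*sin(6)/16; F(-1) = -cos(2)/32 + 15*sin(2)/16.
Integral = F(3) - F(-1) = -145*cos(6)/32 - 15*sin(2)/16 + cos(2)/32 - 115*sin(6)/16.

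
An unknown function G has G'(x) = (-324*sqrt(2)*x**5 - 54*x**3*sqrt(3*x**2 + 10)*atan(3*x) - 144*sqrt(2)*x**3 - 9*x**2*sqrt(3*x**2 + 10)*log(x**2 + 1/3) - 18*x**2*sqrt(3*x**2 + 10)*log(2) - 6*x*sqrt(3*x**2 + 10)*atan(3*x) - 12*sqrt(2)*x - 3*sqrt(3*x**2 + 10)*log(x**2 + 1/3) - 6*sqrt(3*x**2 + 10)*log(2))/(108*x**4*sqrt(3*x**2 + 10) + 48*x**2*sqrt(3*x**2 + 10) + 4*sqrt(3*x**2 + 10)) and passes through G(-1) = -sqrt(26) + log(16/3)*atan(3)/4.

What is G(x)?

G(x) = -2*sqrt(3*x**2/2 + 5) - log(4*x**2 + 4/3)*atan(3*x)/4

Recover the given G'(x) by differentiating a candidate G(x); any mismatch rules it out.
A general antiderivative is -2*sqrt(3*x**2/2 + 5) - log(4*x**2 + 4/3)*atan(3*x)/4 + C.
The condition gives C = -sqrt(26) + log(16/3)*atan(3)/4 - (-sqrt(26) + log(16/3)*atan(3)/4) = 0.
So G(x) = -2*sqrt(3*x**2/2 + 5) - log(4*x**2 + 4/3)*atan(3*x)/4.
Check: d/dx[-2*sqrt(3*x**2/2 + 5) - log(4*x**2 + 4/3)*atan(3*x)/4] = (-324*sqrt(2)*x**5 - 54*x**3*sqrt(3*x**2 + 10)*atan(3*x) - 144*sqrt(2)*x**3 - 9*x**2*sqrt(3*x**2 + 10)*log(x**2 + 1/3) - 18*x**2*sqrt(3*x**2 + 10)*log(2) - 6*x*sqrt(3*x**2 + 10)*atan(3*x) - 12*sqrt(2)*x - 3*sqrt(3*x**2 + 10)*log(x**2 + 1/3) - 6*sqrt(3*x**2 + 10)*log(2))/(108*x**4*sqrt(3*x**2 + 10) + 48*x**2*sqrt(3*x**2 + 10) + 4*sqrt(3*x**2 + 10)) = G'(x).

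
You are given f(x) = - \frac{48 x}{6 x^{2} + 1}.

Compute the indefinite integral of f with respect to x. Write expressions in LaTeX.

f matches the chain-rule pattern g'(h)*h' with inner function h(x) = 2 x^{2} + \frac{1}{3}; substituting u = h(x) collapses the integral.
Check: d/dx[- 4 \log{\left(2 x^{2} + \frac{1}{3} \right)}] = - \frac{48 x}{6 x^{2} + 1} = f(x).

F(x) = - 4 \log{\left(2 x^{2} + \frac{1}{3} \right)} + C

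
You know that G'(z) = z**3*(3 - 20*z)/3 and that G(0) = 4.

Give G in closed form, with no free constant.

A candidate passes only if d/dz[G] lands on the given G'(z) exactly.
A general antiderivative is -4*z**5/3 + z**4/4 + 2 + C.
The condition gives C = 4 - (2) = 2.
So G(z) = -4*z**5/3 + z**4/4 + 4.
Check: d/dz[-4*z**5/3 + z**4/4 + 4] = -20*z**4/3 + z**3, which equals G'(z).

G(z) = -4*z**5/3 + z**4/4 + 4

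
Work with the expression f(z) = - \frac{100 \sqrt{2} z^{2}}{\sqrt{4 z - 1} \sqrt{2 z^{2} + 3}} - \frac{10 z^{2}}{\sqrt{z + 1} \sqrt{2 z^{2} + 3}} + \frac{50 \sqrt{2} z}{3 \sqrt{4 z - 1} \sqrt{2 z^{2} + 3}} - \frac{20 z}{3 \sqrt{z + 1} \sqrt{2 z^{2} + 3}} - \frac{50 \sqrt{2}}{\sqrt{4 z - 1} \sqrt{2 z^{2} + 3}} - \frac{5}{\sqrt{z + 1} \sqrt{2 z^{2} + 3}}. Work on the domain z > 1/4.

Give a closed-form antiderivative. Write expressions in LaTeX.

An antiderivative is F(z) = - \frac{5 \sqrt{2} \sqrt{2 z^{2} + 3} \left(\sqrt{2} \sqrt{z + 1} + 5 \sqrt{4 z - 1}\right)}{3}.

Recognize the product-rule pattern: f = u'v + uv' with u = \frac{5 \sqrt{4 z^{2} + 6}}{3}, v = - \sqrt{2 z + 2} - 5 \sqrt{4 z - 1}, so integration by parts undoes it.
Check: d/dz[- \frac{5 \sqrt{2} \sqrt{2 z^{2} + 3} \left(\sqrt{2} \sqrt{z + 1} + 5 \sqrt{4 z - 1}\right)}{3}] = \frac{- 300 \sqrt{2} z^{2} \sqrt{z + 1} - 30 z^{2} \sqrt{4 z - 1} + 50 \sqrt{2} z \sqrt{z + 1} - 20 z \sqrt{4 z - 1} - 150 \sqrt{2} \sqrt{z + 1} - 15 \sqrt{4 z - 1}}{3 \sqrt{z + 1} \sqrt{4 z - 1} \sqrt{2 z^{2} + 3}}, which equals f(z).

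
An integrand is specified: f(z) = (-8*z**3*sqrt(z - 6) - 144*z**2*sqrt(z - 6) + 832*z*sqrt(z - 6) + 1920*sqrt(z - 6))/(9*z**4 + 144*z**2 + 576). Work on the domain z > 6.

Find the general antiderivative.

Recognize the product-rule pattern: f = u'v + uv' with u = -8*(z - 6)**(5/2)/9, v = 1/(z**2/2 + 4), so integration by parts undoes it.
Check: d/dz[-16*(z - 6)**(5/2)/(9*(z**2 + 8))] = (-8*z**3*sqrt(z - 6) - 144*z**2*sqrt(z - 6) + 832*z*sqrt(z - 6) + 1920*sqrt(z - 6))/(9*z**4 + 144*z**2 + 576) = f(z).

F(z) = -16*(z - 6)**(5/2)/(9*(z**2 + 8)) + C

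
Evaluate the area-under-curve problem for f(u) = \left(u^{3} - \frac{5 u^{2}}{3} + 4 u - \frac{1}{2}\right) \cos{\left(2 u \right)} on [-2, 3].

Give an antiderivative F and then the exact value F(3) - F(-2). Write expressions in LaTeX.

Antiderivative: F(u) = \frac{12 u^{3} \sin{\left(2 u \right)} - 20 u^{2} \sin{\left(2 u \right)} + 18 u^{2} \cos{\left(2 u \right)} + 30 u \sin{\left(2 u \right)} - 20 u \cos{\left(2 u \right)} + 4 \sin{\left(2 u \right)} + 15 \cos{\left(2 u \right)}}{24}; value = \frac{119 \sin{\left(6 \right)}}{12} - \frac{127 \cos{\left(4 \right)}}{24} + \frac{39 \cos{\left(6 \right)}}{8} - \frac{29 \sin{\left(4 \right)}}{3}

For F(u) to be correct the identity F'(u) - f(u) = 0 must hold.
F(u) = \frac{12 u^{3} \sin{\left(2 u \right)} - 20 u^{2} \sin{\left(2 u \right)} + 18 u^{2} \cos{\left(2 u \right)} + 30 u \sin{\left(2 u \right)} - 20 u \cos{\left(2 u \right)} + 4 \sin{\left(2 u \right)} + 15 \cos{\left(2 u \right)}}{24} is an antiderivative of f.
Check: d/du[\frac{12 u^{3} \sin{\left(2 u \right)} - 20 u^{2} \sin{\left(2 u \right)} + 18 u^{2} \cos{\left(2 u \right)} + 30 u \sin{\left(2 u \right)} - 20 u \cos{\left(2 u \right)} + 4 \sin{\left(2 u \right)} + 15 \cos{\left(2 u \right)}}{24}] = u^{3} \cos{\left(2 u \right)} - \frac{5 u^{2} \cos{\left(2 u \right)}}{3} + 4 u \cos{\left(2 u \right)} - \frac{\cos{\left(2 u \right)}}{2}, which equals f(u).
F(3) = \frac{119 \sin{\left(6 \right)}}{12} + \frac{39 \cos{\left(6 \right)}}{8}; F(-2) = \frac{29 \sin{\left(4 \right)}}{3} + \frac{127 \cos{\left(4 \right)}}{24}.
Integral = F(3) - F(-2) = \frac{119 \sin{\left(6 \right)}}{12} - \frac{127 \cos{\left(4 \right)}}{24} + \frac{39 \cos{\left(6 \right)}}{8} - \frac{29 \sin{\left(4 \right)}}{3}.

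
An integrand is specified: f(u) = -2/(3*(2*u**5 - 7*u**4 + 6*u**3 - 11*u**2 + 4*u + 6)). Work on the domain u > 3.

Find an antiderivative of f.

An antiderivative is F(u) = (-27*log(u - 3) + 231*log(u - 1) - 176*log(u + 1/2) - 14*log(u**2 + 2) - 119*sqrt(2)*atan(sqrt(2)*u/2))/6237.

The denominator factors as 3*(u - 3)*(u - 1)*(2*u + 1)*(u**2 + 2); partial fractions split f into directly integrable pieces: -2*(2*u + 17)/(891*(u**2 + 2)) - 32/(567*(2*u + 1)) + 1/(27*(u - 1)) - 1/(231*(u - 3)).
Check: d/du[(-27*log(u - 3) + 231*log(u - 1) - 176*log(u + 1/2) - 14*log(u**2 + 2) - 119*sqrt(2)*atan(sqrt(2)*u/2))/6237] = -2/(6*u**5 - 21*u**4 + 18*u**3 - 33*u**2 + 12*u + 18), which equals f(u).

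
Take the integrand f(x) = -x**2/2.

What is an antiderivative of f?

An antiderivative is F(x) = -x**3/6.

An antiderivative F(x) passes only if d/dx[F] lands on f(x) exactly.
Check: d/dx[-x**3/6] = -x**2/2 = f(x).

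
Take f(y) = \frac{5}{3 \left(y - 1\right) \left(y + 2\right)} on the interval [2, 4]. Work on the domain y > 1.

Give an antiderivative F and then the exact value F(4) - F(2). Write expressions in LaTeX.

The denominator factors as 3 \left(y - 1\right) \left(y + 2\right); partial fractions split f into directly integrable pieces: - \frac{5}{9 \left(y + 2\right)} + \frac{5}{9 \left(y - 1\right)}.
F(y) = - \frac{5 \left(- \log{\left(y - 1 \right)} + \log{\left(y + 2 \right)}\right)}{9} is an antiderivative of f.
Check: d/dy[- \frac{5 \left(- \log{\left(y - 1 \right)} + \log{\left(y + 2 \right)}\right)}{9}] = \frac{5}{3 y^{2} + 3 y - 6}, which equals f(y).
F(4) = - \frac{5 \log{\left(6 \right)}}{9} + \frac{5 \log{\left(3 \right)}}{9}; F(2) = - \frac{5 \log{\left(4 \right)}}{9}.
Integral = F(4) - F(2) = - \frac{5 \log{\left(6 \right)}}{9} + \frac{5 \log{\left(3 \right)}}{9} + \frac{5 \log{\left(4 \right)}}{9}.

Antiderivative: F(y) = - \frac{5 \left(- \log{\left(y - 1 \right)} + \log{\left(y + 2 \right)}\right)}{9}; value = - \frac{5 \log{\left(6 \right)}}{9} + \frac{5 \log{\left(3 \right)}}{9} + \frac{5 \log{\left(4 \right)}}{9}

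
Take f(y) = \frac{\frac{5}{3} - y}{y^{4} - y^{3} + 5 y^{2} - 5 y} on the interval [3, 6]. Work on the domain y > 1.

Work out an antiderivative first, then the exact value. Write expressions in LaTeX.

Factor the denominator (3 y \left(y - 1\right) \left(y^{2} + 5\right)) and decompose: f = \frac{2 y - 1}{9 \left(y^{2} + 5\right)} + \frac{1}{9 \left(y - 1\right)} - \frac{1}{3 y}; each piece integrates to a log, atan, or power term.
F(y) = - \frac{\log{\left(y \right)}}{3} + \frac{\log{\left(y - 1 \right)}}{9} + \frac{\log{\left(y^{2} + 5 \right)}}{9} - \frac{\sqrt{5} \operatorname{atan}{\left(\frac{\sqrt{5} y}{5} \right)}}{45} is an antiderivative of f.
Check: d/dy[- \frac{\log{\left(y \right)}}{3} + \frac{\log{\left(y - 1 \right)}}{9} + \frac{\log{\left(y^{2} + 5 \right)}}{9} - \frac{\sqrt{5} \operatorname{atan}{\left(\frac{\sqrt{5} y}{5} \right)}}{45}] = \frac{5 - 3 y}{3 y^{4} - 3 y^{3} + 15 y^{2} - 15 y}, which equals f(y).
F(6) = - \frac{\log{\left(6 \right)}}{3} - \frac{\sqrt{5} \operatorname{atan}{\left(\frac{6 \sqrt{5}}{5} \right)}}{45} + \frac{\log{\left(5 \right)}}{9} + \frac{\log{\left(41 \right)}}{9}; F(3) = - \frac{\log{\left(3 \right)}}{3} - \frac{\sqrt{5} \operatorname{atan}{\left(\frac{3 \sqrt{5}}{5} \right)}}{45} + \frac{\log{\left(2 \right)}}{9} + \frac{\log{\left(14 \right)}}{9}.
Integral = F(6) - F(3) = - \frac{\log{\left(6 \right)}}{3} - \frac{\log{\left(14 \right)}}{9} - \frac{\log{\left(2 \right)}}{9} - \frac{\sqrt{5} \operatorname{atan}{\left(\frac{6 \sqrt{5}}{5} \right)}}{45} + \frac{\sqrt{5} \operatorname{atan}{\left(\frac{3 \sqrt{5}}{5} \right)}}{45} + \frac{\log{\left(5 \right)}}{9} + \frac{\log{\left(3 \right)}}{3} + \frac{\log{\left(41 \right)}}{9}.

Antiderivative: F(y) = - \frac{\log{\left(y \right)}}{3} + \frac{\log{\left(y - 1 \right)}}{9} + \frac{\log{\left(y^{2} + 5 \right)}}{9} - \frac{\sqrt{5} \operatorname{atan}{\left(\frac{\sqrt{5} y}{5} \right)}}{45}; value = - \frac{\log{\left(6 \right)}}{3} - \frac{\log{\left(14 \right)}}{9} - \frac{\log{\left(2 \right)}}{9} - \frac{\sqrt{5} \operatorname{atan}{\left(\frac{6 \sqrt{5}}{5} \right)}}{45} + \frac{\sqrt{5} \operatorname{atan}{\left(\frac{3 \sqrt{5}}{5} \right)}}{45} + \frac{\log{\left(5 \right)}}{9} + \frac{\log{\left(3 \right)}}{3} + \frac{\log{\left(41 \right)}}{9}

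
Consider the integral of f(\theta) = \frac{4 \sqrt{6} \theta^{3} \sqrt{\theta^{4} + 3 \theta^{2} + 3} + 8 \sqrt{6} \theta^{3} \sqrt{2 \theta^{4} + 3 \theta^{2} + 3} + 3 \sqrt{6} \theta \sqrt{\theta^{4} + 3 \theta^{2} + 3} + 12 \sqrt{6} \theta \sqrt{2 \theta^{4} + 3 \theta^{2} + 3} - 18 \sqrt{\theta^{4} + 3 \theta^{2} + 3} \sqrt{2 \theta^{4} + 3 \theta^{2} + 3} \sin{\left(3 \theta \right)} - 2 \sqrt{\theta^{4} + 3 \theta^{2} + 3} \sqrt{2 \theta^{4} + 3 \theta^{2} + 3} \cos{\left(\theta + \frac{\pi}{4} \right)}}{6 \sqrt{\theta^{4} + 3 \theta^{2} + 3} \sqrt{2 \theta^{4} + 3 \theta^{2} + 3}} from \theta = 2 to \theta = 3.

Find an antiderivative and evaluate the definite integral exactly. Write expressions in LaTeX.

For F(\theta) to be correct the identity F'(\theta) - f(\theta) = 0 must hold.
F(\theta) = \frac{4 \sqrt{6} \sqrt{\theta^{4} + 3 \theta^{2} + 3} + \sqrt{6} \sqrt{2 \theta^{4} + 3 \theta^{2} + 3} - 2 \sin{\left(\theta + \frac{\pi}{4} \right)} + 6 \cos{\left(3 \theta \right)}}{6} is an antiderivative of f.
Check: d/d\theta[\frac{4 \sqrt{6} \sqrt{\theta^{4} + 3 \theta^{2} + 3} + \sqrt{6} \sqrt{2 \theta^{4} + 3 \theta^{2} + 3} - 2 \sin{\left(\theta + \frac{\pi}{4} \right)} + 6 \cos{\left(3 \theta \right)}}{6}] = \frac{4 \sqrt{6} \theta^{3} \sqrt{\theta^{4} + 3 \theta^{2} + 3} + 8 \sqrt{6} \theta^{3} \sqrt{2 \theta^{4} + 3 \theta^{2} + 3} + 3 \sqrt{6} \theta \sqrt{\theta^{4} + 3 \theta^{2} + 3} + 12 \sqrt{6} \theta \sqrt{2 \theta^{4} + 3 \theta^{2} + 3} - 18 \sqrt{\theta^{4} + 3 \theta^{2} + 3} \sqrt{2 \theta^{4} + 3 \theta^{2} + 3} \sin{\left(3 \theta \right)} - 2 \sqrt{\theta^{4} + 3 \theta^{2} + 3} \sqrt{2 \theta^{4} + 3 \theta^{2} + 3} \cos{\left(\theta + \frac{\pi}{4} \right)}}{6 \sqrt{\theta^{4} + 3 \theta^{2} + 3} \sqrt{2 \theta^{4} + 3 \theta^{2} + 3}} = f(\theta).
F(3) = \cos{\left(9 \right)} - \frac{\sin{\left(\frac{\pi}{4} + 3 \right)}}{3} + 4 \sqrt{2} + 2 \sqrt{74}; F(2) = - \frac{\sin{\left(\frac{\pi}{4} + 2 \right)}}{3} + \cos{\left(6 \right)} + \frac{\sqrt{282}}{6} + \frac{2 \sqrt{186}}{3}.
Integral = F(3) - F(2) = - \frac{2 \sqrt{186}}{3} - \frac{\sqrt{282}}{6} - \cos{\left(6 \right)} + \cos{\left(9 \right)} + \frac{\sin{\left(\frac{\pi}{4} + 2 \right)}}{3} - \frac{\sin{\left(\frac{\pi}{4} + 3 \right)}}{3} + 4 \sqrt{2} + 2 \sqrt{74}.

Antiderivative: F(\theta) = \frac{4 \sqrt{6} \sqrt{\theta^{4} + 3 \theta^{2} + 3} + \sqrt{6} \sqrt{2 \theta^{4} + 3 \theta^{2} + 3} - 2 \sin{\left(\theta + \frac{\pi}{4} \right)} + 6 \cos{\left(3 \theta \right)}}{6}; value = - \frac{2 \sqrt{186}}{3} - \frac{\sqrt{282}}{6} - \cos{\left(6 \right)} + \cos{\left(9 \right)} + \frac{\sin{\left(\frac{\pi}{4} + 2 \right)}}{3} - \frac{\sin{\left(\frac{\pi}{4} + 3 \right)}}{3} + 4 \sqrt{2} + 2 \sqrt{74}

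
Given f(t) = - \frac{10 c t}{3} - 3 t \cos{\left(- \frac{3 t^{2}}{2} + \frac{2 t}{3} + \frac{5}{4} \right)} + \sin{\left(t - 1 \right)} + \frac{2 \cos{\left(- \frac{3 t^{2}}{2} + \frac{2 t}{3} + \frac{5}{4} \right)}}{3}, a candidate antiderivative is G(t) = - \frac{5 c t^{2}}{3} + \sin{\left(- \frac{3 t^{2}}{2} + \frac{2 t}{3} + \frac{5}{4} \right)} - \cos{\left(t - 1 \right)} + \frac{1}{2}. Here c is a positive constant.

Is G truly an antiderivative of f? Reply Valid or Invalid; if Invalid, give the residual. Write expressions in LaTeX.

Valid - differentiating G returns exactly f.

d/dt[G] = - \frac{10 c t}{3} - 3 t \cos{\left(- \frac{3 t^{2}}{2} + \frac{2 t}{3} + \frac{5}{4} \right)} + \sin{\left(t - 1 \right)} + \frac{2 \cos{\left(- \frac{3 t^{2}}{2} + \frac{2 t}{3} + \frac{5}{4} \right)}}{3}
This equals f(t) exactly, so the claim holds.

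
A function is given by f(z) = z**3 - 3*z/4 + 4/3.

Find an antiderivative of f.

The integrand splits into summands that can be handled one at a time.
Check: d/dz[z*(6*z**3 - 9*z + 32)/24] = z**3 - 3*z/4 + 4/3 = f(z).

An antiderivative is F(z) = z*(6*z**3 - 9*z + 32)/24.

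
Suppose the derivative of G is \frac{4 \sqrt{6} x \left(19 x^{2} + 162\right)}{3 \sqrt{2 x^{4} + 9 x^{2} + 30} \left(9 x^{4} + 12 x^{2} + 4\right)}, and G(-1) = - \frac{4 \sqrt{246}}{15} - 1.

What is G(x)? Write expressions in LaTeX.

G(x) = \frac{- 3 \sqrt{6} x^{2} - 8 \sqrt{2 x^{4} + 9 x^{2} + 30} - 2 \sqrt{6}}{3 \sqrt{6} x^{2} + 2 \sqrt{6}}

Recognize the product-rule pattern: G'(x) = u'v + uv' with u = - \frac{8}{3 \left(x^{2} + \frac{2}{3}\right)}, v = \sqrt{\frac{x^{4}}{3} + \frac{3 x^{2}}{2} + 5}, so integration by parts undoes it.
A general antiderivative is - \frac{8 \sqrt{\frac{x^{4}}{3} + \frac{3 x^{2}}{2} + 5}}{3 \left(x^{2} + \frac{2}{3}\right)} + C.
The condition gives C = - \frac{4 \sqrt{246}}{15} - 1 - (- \frac{4 \sqrt{246}}{15}) = -1.
So G(x) = \frac{- 3 \sqrt{6} x^{2} - 8 \sqrt{2 x^{4} + 9 x^{2} + 30} - 2 \sqrt{6}}{3 \sqrt{6} x^{2} + 2 \sqrt{6}}.
Check: d/dx[\frac{- 3 \sqrt{6} x^{2} - 8 \sqrt{2 x^{4} + 9 x^{2} + 30} - 2 \sqrt{6}}{3 \sqrt{6} x^{2} + 2 \sqrt{6}}] = \frac{76 \sqrt{6} x^{3} + 648 \sqrt{6} x}{27 x^{4} \sqrt{2 x^{4} + 9 x^{2} + 30} + 36 x^{2} \sqrt{2 x^{4} + 9 x^{2} + 30} + 12 \sqrt{2 x^{4} + 9 x^{2} + 30}}, which equals G'(x).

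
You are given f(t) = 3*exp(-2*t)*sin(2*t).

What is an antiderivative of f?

An antiderivative is F(t) = -3*exp(-2*t)*sin(2*t)/4 - 3*exp(-2*t)*cos(2*t)/4.

An antiderivative F(t) passes only if d/dt[F] lands on f(t) exactly.
Check: d/dt[-3*exp(-2*t)*sin(2*t)/4 - 3*exp(-2*t)*cos(2*t)/4] = 3*exp(-2*t)*sin(2*t) = f(t).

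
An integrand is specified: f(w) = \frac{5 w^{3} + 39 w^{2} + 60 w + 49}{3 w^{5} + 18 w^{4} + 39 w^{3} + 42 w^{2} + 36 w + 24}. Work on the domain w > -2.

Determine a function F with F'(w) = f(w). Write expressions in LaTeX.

An antiderivative is F(w) = \frac{10 w^{2} \operatorname{atan}{\left(w \right)} + 40 w \operatorname{atan}{\left(w \right)} + 40 \operatorname{atan}{\left(w \right)} - 9}{6 \left(w + 2\right)^{2}}.

A candidate is checked by its d/dw: the result must match f(w).
Check: d/dw[\frac{10 w^{2} \operatorname{atan}{\left(w \right)} + 40 w \operatorname{atan}{\left(w \right)} + 40 \operatorname{atan}{\left(w \right)} - 9}{6 \left(w + 2\right)^{2}}] = \frac{5 w^{3} + 39 w^{2} + 60 w + 49}{3 w^{5} + 18 w^{4} + 39 w^{3} + 42 w^{2} + 36 w + 24} = f(w).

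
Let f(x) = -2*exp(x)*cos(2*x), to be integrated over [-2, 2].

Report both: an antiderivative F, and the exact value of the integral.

An antiderivative F(x) passes only if d/dx[F] lands on f(x) exactly.
F(x) = -4*exp(x)*sin(2*x)/5 - 2*exp(x)*cos(2*x)/5 is an antiderivative of f.
Check: d/dx[-4*exp(x)*sin(2*x)/5 - 2*exp(x)*cos(2*x)/5] = -2*exp(x)*cos(2*x) = f(x).
F(2) = -2*exp(2)*cos(4)/5 - 4*exp(2)*sin(4)/5; F(-2) = 4*exp(-2)*sin(4)/5 - 2*exp(-2)*cos(4)/5.
Integral = F(2) - F(-2) = 2*exp(-2)*cos(4)/5 - 4*exp(-2)*sin(4)/5 - 2*exp(2)*cos(4)/5 - 4*exp(2)*sin(4)/5.

Antiderivative: F(x) = -4*exp(x)*sin(2*x)/5 - 2*exp(x)*cos(2*x)/5; value = 2*exp(-2)*cos(4)/5 - 4*exp(-2)*sin(4)/5 - 2*exp(2)*cos(4)/5 - 4*exp(2)*sin(4)/5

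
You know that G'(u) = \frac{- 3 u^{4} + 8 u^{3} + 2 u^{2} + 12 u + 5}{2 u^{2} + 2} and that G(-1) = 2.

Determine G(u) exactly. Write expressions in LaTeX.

G(u) = - \frac{u^{3}}{2} + 2 u^{2} + \frac{5 u}{2} + \log{\left(u^{2} + 1 \right)} - \log{\left(2 \right)} + 2

For G(u) to be correct, d/du[G] must agree with the stated G'(u) identically.
A general antiderivative is - \frac{u^{3}}{2} + 2 u^{2} + \frac{5 u}{2} + \log{\left(\frac{u^{2}}{2} + \frac{1}{2} \right)} + C.
The condition gives C = 2 - (0) = 2.
So G(u) = - \frac{u^{3}}{2} + 2 u^{2} + \frac{5 u}{2} + \log{\left(u^{2} + 1 \right)} - \log{\left(2 \right)} + 2.
Check: d/du[- \frac{u^{3}}{2} + 2 u^{2} + \frac{5 u}{2} + \log{\left(u^{2} + 1 \right)} - \log{\left(2 \right)} + 2] = \frac{- 3 u^{4} + 8 u^{3} + 2 u^{2} + 12 u + 5}{2 u^{2} + 2} = G'(u).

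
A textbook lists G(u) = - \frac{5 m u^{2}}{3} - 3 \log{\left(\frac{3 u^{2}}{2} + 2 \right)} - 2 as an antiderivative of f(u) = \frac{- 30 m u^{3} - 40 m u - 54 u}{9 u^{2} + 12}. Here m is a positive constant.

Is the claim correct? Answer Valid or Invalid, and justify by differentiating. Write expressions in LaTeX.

Valid. The derivative of G reproduces f.

d/du[G] = \frac{- 30 m u^{3} - 40 m u - 54 u}{9 u^{2} + 12}
This equals f(u) exactly, so the claim holds.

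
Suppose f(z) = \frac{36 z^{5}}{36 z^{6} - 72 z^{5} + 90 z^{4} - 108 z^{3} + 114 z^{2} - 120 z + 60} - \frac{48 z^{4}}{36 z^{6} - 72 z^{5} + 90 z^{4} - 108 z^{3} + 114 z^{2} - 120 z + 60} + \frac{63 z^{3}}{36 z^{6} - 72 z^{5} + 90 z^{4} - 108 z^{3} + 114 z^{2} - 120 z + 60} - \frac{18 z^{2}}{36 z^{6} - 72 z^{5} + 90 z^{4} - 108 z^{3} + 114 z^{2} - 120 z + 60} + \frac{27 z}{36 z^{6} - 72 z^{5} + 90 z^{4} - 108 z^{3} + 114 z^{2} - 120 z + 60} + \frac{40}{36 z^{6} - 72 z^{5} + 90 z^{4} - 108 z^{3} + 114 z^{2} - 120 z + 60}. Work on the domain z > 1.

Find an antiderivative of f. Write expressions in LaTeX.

The integrand splits into summands that can be handled one at a time.
Check: d/dz[\frac{3 z \log{\left(z^{4} + \frac{3 z^{2}}{2} + \frac{5}{3} \right)} - 3 \log{\left(z^{4} + \frac{3 z^{2}}{2} + \frac{5}{3} \right)} - 8}{12 \left(z - 1\right)}] = \frac{36 z^{5} - 48 z^{4} + 63 z^{3} - 18 z^{2} + 27 z + 40}{36 z^{6} - 72 z^{5} + 90 z^{4} - 108 z^{3} + 114 z^{2} - 120 z + 60}, which equals f(z).

An antiderivative is F(z) = \frac{3 z \log{\left(z^{4} + \frac{3 z^{2}}{2} + \frac{5}{3} \right)} - 3 \log{\left(z^{4} + \frac{3 z^{2}}{2} + \frac{5}{3} \right)} - 8}{12 \left(z - 1\right)}.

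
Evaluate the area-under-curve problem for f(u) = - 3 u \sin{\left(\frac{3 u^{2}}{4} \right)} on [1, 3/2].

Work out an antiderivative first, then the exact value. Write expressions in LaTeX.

The substitution w = \frac{3 u^{2}}{4} works: f is exactly (dF/dw)*(dw/du) for that inner function.
F(u) = 2 \cos{\left(\frac{3 u^{2}}{4} \right)} is an antiderivative of f.
Check: d/du[2 \cos{\left(\frac{3 u^{2}}{4} \right)}] = - 3 u \sin{\left(\frac{3 u^{2}}{4} \right)} = f(u).
F(3/2) = 2 \cos{\left(\frac{27}{16} \right)}; F(1) = 2 \cos{\left(\frac{3}{4} \right)}.
Integral = F(3/2) - F(1) = - 2 \cos{\left(\frac{3}{4} \right)} + 2 \cos{\left(\frac{27}{16} \right)}.

Antiderivative: F(u) = 2 \cos{\left(\frac{3 u^{2}}{4} \right)}; value = - 2 \cos{\left(\frac{3}{4} \right)} + 2 \cos{\left(\frac{27}{16} \right)}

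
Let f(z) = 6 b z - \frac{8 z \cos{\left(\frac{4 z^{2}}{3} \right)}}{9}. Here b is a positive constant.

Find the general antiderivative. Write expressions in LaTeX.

Integrate term by term and add the pieces.
Check: d/dz[3 b z^{2} - \frac{\sin{\left(\frac{4 z^{2}}{3} \right)}}{3}] = 6 b z - \frac{8 z \cos{\left(\frac{4 z^{2}}{3} \right)}}{9} = f(z).

F(z) = 3 b z^{2} - \frac{\sin{\left(\frac{4 z^{2}}{3} \right)}}{3} + C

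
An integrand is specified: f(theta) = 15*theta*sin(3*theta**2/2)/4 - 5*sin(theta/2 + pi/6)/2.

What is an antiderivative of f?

An antiderivative is F(theta) = -5*cos(3*theta**2/2)/4 + 5*cos(theta/2 + pi/6).

The integrand splits into summands that can be handled one at a time.
Check: d/dtheta[-5*cos(3*theta**2/2)/4 + 5*cos(theta/2 + pi/6)] = 15*theta*sin(3*theta**2/2)/4 - 5*sin(theta/2 + pi/6)/2 = f(theta).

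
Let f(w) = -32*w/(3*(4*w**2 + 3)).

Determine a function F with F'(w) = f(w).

The substitution u = 4*w**2 + 3 works: f is exactly (dF/du)*(du/dw) for that inner function.
Check: d/dw[-4*log(4*w**2 + 3)/3] = -32*w/(12*w**2 + 9), which equals f(w).

An antiderivative is F(w) = -4*log(4*w**2 + 3)/3.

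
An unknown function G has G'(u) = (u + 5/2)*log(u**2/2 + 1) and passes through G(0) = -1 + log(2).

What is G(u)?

G(u) = (u**2*log(u**2/2 + 1) - u**2 + 5*u*log(u**2/2 + 1) - 10*u + 2*log(u**2 + 2) + 10*sqrt(2)*atan(sqrt(2)*u/2) - 2)/2

Since d/du undoes antidifferentiation here, G(u) must give back the stated G'(u).
A general antiderivative is -u**2/2 - 5*u + (u**2/2 + 5*u/2)*log(u**2/2 + 1) + log(u**2 + 2) + 5*sqrt(2)*atan(sqrt(2)*u/2) + C.
The condition gives C = -1 + log(2) - (log(2)) = -1.
So G(u) = (u**2*log(u**2/2 + 1) - u**2 + 5*u*log(u**2/2 + 1) - 10*u + 2*log(u**2 + 2) + 10*sqrt(2)*atan(sqrt(2)*u/2) - 2)/2.
Check: d/du[(u**2*log(u**2/2 + 1) - u**2 + 5*u*log(u**2/2 + 1) - 10*u + 2*log(u**2 + 2) + 10*sqrt(2)*atan(sqrt(2)*u/2) - 2)/2] = u*log(u**2/2 + 1) + 5*log(u**2/2 + 1)/2, which equals G'(u).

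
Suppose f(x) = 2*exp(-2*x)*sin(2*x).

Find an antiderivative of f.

Any candidate F(x) must reproduce f(x) exactly when differentiated.
Check: d/dx[-exp(-2*x)*sin(2*x)/2 - exp(-2*x)*cos(2*x)/2] = 2*exp(-2*x)*sin(2*x) = f(x).

An antiderivative is F(x) = -exp(-2*x)*sin(2*x)/2 - exp(-2*x)*cos(2*x)/2.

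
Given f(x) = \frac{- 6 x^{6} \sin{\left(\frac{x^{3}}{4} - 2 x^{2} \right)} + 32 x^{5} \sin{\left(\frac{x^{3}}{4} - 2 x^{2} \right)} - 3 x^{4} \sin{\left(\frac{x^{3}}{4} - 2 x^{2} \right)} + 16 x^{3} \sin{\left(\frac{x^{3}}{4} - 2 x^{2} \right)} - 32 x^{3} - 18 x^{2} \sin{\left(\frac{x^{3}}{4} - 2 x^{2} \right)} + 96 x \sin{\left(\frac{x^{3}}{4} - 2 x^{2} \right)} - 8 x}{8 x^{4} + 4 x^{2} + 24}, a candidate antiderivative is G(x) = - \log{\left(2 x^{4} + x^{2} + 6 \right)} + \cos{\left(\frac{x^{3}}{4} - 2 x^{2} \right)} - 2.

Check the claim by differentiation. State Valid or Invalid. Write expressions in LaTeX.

Valid: G'(x) = f(x).

d/dx[G] = \frac{- 6 x^{6} \sin{\left(\frac{x^{3}}{4} - 2 x^{2} \right)} + 32 x^{5} \sin{\left(\frac{x^{3}}{4} - 2 x^{2} \right)} - 3 x^{4} \sin{\left(\frac{x^{3}}{4} - 2 x^{2} \right)} + 16 x^{3} \sin{\left(\frac{x^{3}}{4} - 2 x^{2} \right)} - 32 x^{3} - 18 x^{2} \sin{\left(\frac{x^{3}}{4} - 2 x^{2} \right)} + 96 x \sin{\left(\frac{x^{3}}{4} - 2 x^{2} \right)} - 8 x}{8 x^{4} + 4 x^{2} + 24}
This equals f(x) exactly, so the claim holds.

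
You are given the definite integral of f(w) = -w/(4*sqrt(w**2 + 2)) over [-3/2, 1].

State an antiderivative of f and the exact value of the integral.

The substitution u = w**2 + 2 works: f is exactly (dF/du)*(du/dw) for that inner function.
F(w) = -sqrt(w**2 + 2)/4 is an antiderivative of f.
Check: d/dw[-sqrt(w**2 + 2)/4] = -w/(4*sqrt(w**2 + 2)) = f(w).
F(1) = -sqrt(3)/4; F(-3/2) = -sqrt(17)/8.
Integral = F(1) - F(-3/2) = -sqrt(3)/4 + sqrt(17)/8.

Antiderivative: F(w) = -sqrt(w**2 + 2)/4; value = -sqrt(3)/4 + sqrt(17)/8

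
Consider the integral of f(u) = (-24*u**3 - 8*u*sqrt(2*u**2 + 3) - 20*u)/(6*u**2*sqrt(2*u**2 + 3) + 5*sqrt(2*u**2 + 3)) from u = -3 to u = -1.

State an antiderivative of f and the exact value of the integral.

Antiderivative: F(u) = 2*(-3*sqrt(2*u**2 + 3) - log(2*u**2 + 5/3))/3; value = -2*sqrt(5) - 2*log(11/3)/3 + 2*log(59/3)/3 + 2*sqrt(21)

Any candidate F(u) must reproduce f(u) exactly when differentiated.
F(u) = 2*(-3*sqrt(2*u**2 + 3) - log(2*u**2 + 5/3))/3 is an antiderivative of f.
Check: d/du[2*(-3*sqrt(2*u**2 + 3) - log(2*u**2 + 5/3))/3] = (-24*u**3 - 8*u*sqrt(2*u**2 + 3) - 20*u)/(6*u**2*sqrt(2*u**2 + 3) + 5*sqrt(2*u**2 + 3)) = f(u).
F(-1) = -2*sqrt(5) - 2*log(11/3)/3; F(-3) = -2*sqrt(21) - 2*log(59/3)/3.
Integral = F(-1) - F(-3) = -2*sqrt(5) - 2*log(11/3)/3 + 2*log(59/3)/3 + 2*sqrt(21).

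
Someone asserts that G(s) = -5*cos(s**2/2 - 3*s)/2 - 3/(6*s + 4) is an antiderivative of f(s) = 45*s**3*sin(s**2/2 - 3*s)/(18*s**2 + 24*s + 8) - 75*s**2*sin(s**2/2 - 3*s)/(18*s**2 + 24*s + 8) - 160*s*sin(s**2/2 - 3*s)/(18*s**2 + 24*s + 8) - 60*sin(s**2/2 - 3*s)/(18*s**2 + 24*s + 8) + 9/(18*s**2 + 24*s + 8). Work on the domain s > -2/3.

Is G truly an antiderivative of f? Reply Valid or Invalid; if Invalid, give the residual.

d/ds[G] = (45*s**3*sin(s**2/2 - 3*s) - 75*s**2*sin(s**2/2 - 3*s) - 160*s*sin(s**2/2 - 3*s) - 60*sin(s**2/2 - 3*s) + 9)/(18*s**2 + 24*s + 8)
This equals f(s) exactly, so the claim holds.

Valid - differentiating G returns exactly f.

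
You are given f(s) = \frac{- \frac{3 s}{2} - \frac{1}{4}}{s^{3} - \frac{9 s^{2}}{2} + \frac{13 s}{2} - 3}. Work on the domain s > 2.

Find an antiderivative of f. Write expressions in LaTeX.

An antiderivative is F(s) = - \frac{13 \log{\left(s - 2 \right)}}{2} + 10 \log{\left(s - \frac{3}{2} \right)} - \frac{7 \log{\left(s - 1 \right)}}{2}.

Factor the denominator (2 \left(s - 2\right) \left(s - 1\right) \left(2 s - 3\right)) and decompose: f = \frac{20}{2 s - 3} - \frac{7}{2 \left(s - 1\right)} - \frac{13}{2 \left(s - 2\right)}; each piece integrates to a log, atan, or power term.
Check: d/ds[- \frac{13 \log{\left(s - 2 \right)}}{2} + 10 \log{\left(s - \frac{3}{2} \right)} - \frac{7 \log{\left(s - 1 \right)}}{2}] = \frac{- 6 s - 1}{4 s^{3} - 18 s^{2} + 26 s - 12}, which equals f(s).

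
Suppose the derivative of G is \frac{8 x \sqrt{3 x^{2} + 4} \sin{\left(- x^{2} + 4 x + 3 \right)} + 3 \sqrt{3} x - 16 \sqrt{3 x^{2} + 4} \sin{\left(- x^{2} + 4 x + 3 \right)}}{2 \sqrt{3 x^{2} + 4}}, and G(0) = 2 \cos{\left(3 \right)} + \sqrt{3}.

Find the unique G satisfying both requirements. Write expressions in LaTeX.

G(x) = \frac{\sqrt{3} \sqrt{3 x^{2} + 4} + 4 \cos{\left(- x^{2} + 4 x + 3 \right)}}{2}

A candidate passes only if d/dx[G] lands on the given G'(x) exactly.
A general antiderivative is \frac{3 \sqrt{x^{2} + \frac{4}{3}}}{2} + 2 \cos{\left(- x^{2} + 4 x + 3 \right)} + C.
The condition gives C = 2 \cos{\left(3 \right)} + \sqrt{3} - (2 \cos{\left(3 \right)} + \sqrt{3}) = 0.
So G(x) = \frac{\sqrt{3} \sqrt{3 x^{2} + 4} + 4 \cos{\left(- x^{2} + 4 x + 3 \right)}}{2}.
Check: d/dx[\frac{\sqrt{3} \sqrt{3 x^{2} + 4} + 4 \cos{\left(- x^{2} + 4 x + 3 \right)}}{2}] = \frac{8 x \sqrt{3 x^{2} + 4} \sin{\left(- x^{2} + 4 x + 3 \right)} + 3 \sqrt{3} x - 16 \sqrt{3 x^{2} + 4} \sin{\left(- x^{2} + 4 x + 3 \right)}}{2 \sqrt{3 x^{2} + 4}} = G'(x).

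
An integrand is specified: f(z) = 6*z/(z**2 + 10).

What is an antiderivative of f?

An antiderivative is F(z) = 3*log(z**2/2 + 5).

The substitution u = z**2/2 + 5 works: f is exactly (dF/du)*(du/dz) for that inner function.
Check: d/dz[3*log(z**2/2 + 5)] = 6*z/(z**2 + 10) = f(z).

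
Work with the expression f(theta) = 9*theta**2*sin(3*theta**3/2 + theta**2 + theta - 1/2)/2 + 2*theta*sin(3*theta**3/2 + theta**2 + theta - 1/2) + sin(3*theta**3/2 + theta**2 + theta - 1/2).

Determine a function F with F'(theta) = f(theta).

The substitution u = 3*theta**3/2 + theta**2 + theta - 1/2 works: f is exactly (dF/du)*(du/dtheta) for that inner function.
Check: d/dtheta[-cos(3*theta**3/2 + theta**2 + theta - 1/2)] = 9*theta**2*sin(3*theta**3/2 + theta**2 + theta - 1/2)/2 + 2*theta*sin(3*theta**3/2 + theta**2 + theta - 1/2) + sin(3*theta**3/2 + theta**2 + theta - 1/2) = f(theta).

An antiderivative is F(theta) = -cos(3*theta**3/2 + theta**2 + theta - 1/2).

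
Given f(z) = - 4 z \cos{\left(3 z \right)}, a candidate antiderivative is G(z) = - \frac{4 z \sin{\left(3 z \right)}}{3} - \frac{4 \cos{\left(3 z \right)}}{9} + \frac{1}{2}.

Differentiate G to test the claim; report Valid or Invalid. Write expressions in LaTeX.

d/dz[G] = - 4 z \cos{\left(3 z \right)}
This equals f(z) exactly, so the claim holds.

Valid: G'(z) = f(z).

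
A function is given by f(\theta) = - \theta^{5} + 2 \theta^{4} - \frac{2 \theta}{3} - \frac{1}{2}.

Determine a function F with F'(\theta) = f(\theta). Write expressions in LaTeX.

An antiderivative is F(\theta) = - \frac{\theta^{6}}{6} + \frac{2 \theta^{5}}{5} - \frac{\theta^{2}}{3} - \frac{\theta}{2}.

Integrate term by term and add the pieces.
Check: d/d\theta[- \frac{\theta^{6}}{6} + \frac{2 \theta^{5}}{5} - \frac{\theta^{2}}{3} - \frac{\theta}{2}] = - \theta^{5} + 2 \theta^{4} - \frac{2 \theta}{3} - \frac{1}{2} = f(\theta).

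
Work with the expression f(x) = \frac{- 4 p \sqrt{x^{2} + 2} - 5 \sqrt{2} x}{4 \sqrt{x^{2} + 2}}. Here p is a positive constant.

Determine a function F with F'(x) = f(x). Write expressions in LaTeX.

Recover f(x) by differentiating a candidate F(x); any mismatch rules it out.
Check: d/dx[- p x - \frac{5 \sqrt{2} \sqrt{x^{2} + 2}}{4}] = \frac{- 4 p \sqrt{x^{2} + 2} - 5 \sqrt{2} x}{4 \sqrt{x^{2} + 2}} = f(x).

An antiderivative is F(x) = - p x - \frac{5 \sqrt{2} \sqrt{x^{2} + 2}}{4}.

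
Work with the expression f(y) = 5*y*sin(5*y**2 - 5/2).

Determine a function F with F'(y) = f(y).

An antiderivative is F(y) = -cos(5*y**2 - 5/2)/2.

The substitution u = 5*y**2 - 5/2 works: f is exactly (dF/du)*(du/dy) for that inner function.
Check: d/dy[-cos(5*y**2 - 5/2)/2] = 5*y*sin(5*y**2 - 5/2) = f(y).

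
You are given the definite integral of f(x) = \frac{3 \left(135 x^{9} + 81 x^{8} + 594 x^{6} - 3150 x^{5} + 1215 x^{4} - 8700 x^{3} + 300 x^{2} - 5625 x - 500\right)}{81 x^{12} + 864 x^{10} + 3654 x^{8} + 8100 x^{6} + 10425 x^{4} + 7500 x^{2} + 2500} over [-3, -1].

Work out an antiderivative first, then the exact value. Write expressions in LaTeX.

Antiderivative: F(x) = - \frac{3 \left(15 x^{4} + 6 x^{3} + 20 x - 75\right)}{2 \left(3 x^{2} + 10\right) \left(3 x^{4} + 6 x^{2} + 5\right)}; value = \frac{423015}{508417}

Check any antiderivative F(x) by computing F'(x) and comparing it with f(x).
F(x) = - \frac{3 \left(15 x^{4} + 6 x^{3} + 20 x - 75\right)}{2 \left(3 x^{2} + 10\right) \left(3 x^{4} + 6 x^{2} + 5\right)} is an antiderivative of f.
Check: d/dx[- \frac{3 \left(15 x^{4} + 6 x^{3} + 20 x - 75\right)}{2 \left(3 x^{2} + 10\right) \left(3 x^{4} + 6 x^{2} + 5\right)}] = \frac{405 x^{9} + 243 x^{8} + 1782 x^{6} - 9450 x^{5} + 3645 x^{4} - 26100 x^{3} + 900 x^{2} - 16875 x - 1500}{81 x^{12} + 864 x^{10} + 3654 x^{8} + 8100 x^{6} + 10425 x^{4} + 7500 x^{2} + 2500}, which equals f(x).
F(-1) = \frac{129}{182}; F(-3) = - \frac{1377}{11174}.
Integral = F(-1) - F(-3) = \frac{423015}{508417}.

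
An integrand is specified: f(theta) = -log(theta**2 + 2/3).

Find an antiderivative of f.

An antiderivative is F(theta) = (-3*theta*log(theta**2 + 2/3) + 6*theta - 2*sqrt(6)*atan(sqrt(6)*theta/2))/3.

Check any antiderivative F(theta) by computing F'(theta) and comparing it with f(theta).
Check: d/dtheta[(-3*theta*log(theta**2 + 2/3) + 6*theta - 2*sqrt(6)*atan(sqrt(6)*theta/2))/3] = -log(theta**2 + 2/3) = f(theta).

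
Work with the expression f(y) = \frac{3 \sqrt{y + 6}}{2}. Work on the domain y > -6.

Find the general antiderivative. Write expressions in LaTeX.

F(y) = \left(y + 6\right)^{\frac{3}{2}} + C

Any candidate F(y) must reproduce f(y) exactly when differentiated.
Check: d/dy[\left(y + 6\right)^{\frac{3}{2}}] = \frac{3 \sqrt{y + 6}}{2} = f(y).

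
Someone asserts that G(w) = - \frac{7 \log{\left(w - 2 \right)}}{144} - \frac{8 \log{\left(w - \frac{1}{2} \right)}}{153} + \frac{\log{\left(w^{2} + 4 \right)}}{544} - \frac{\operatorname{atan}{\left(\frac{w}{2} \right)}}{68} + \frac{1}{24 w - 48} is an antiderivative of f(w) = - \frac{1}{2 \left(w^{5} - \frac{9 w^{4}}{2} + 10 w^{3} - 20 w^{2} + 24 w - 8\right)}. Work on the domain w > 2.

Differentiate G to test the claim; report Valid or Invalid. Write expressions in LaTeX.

d/dw[G] = \frac{- 14 w^{4} + 35 w^{3} - 70 w^{2} + 140 w - 128}{144 w^{5} - 648 w^{4} + 1440 w^{3} - 2880 w^{2} + 3456 w - 1152}
d/dw[G] - f(w) = - \frac{7}{72 w - 144} != 0.

Invalid: d/dw[G] - f = - \frac{7}{72 w - 144}, which is not 0.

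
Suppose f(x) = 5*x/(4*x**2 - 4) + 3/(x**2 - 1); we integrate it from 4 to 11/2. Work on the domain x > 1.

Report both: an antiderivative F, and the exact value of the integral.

The denominator factors as 4*(x - 1)*(x + 1); partial fractions split f into directly integrable pieces: -7/(8*(x + 1)) + 17/(8*(x - 1)).
F(x) = 17*log(x - 1)/8 - 7*log(x + 1)/8 is an antiderivative of f.
Check: d/dx[17*log(x - 1)/8 - 7*log(x + 1)/8] = (5*x + 12)/(4*x**2 - 4), which equals f(x).
F(11/2) = -7*log(13/2)/8 + 17*log(9/2)/8; F(4) = -7*log(5)/8 + 17*log(3)/8.
Integral = F(11/2) - F(4) = -17*log(3)/8 - 7*log(13/2)/8 + 7*log(5)/8 + 17*log(9/2)/8.

Antiderivative: F(x) = 17*log(x - 1)/8 - 7*log(x + 1)/8; value = -17*log(3)/8 - 7*log(13/2)/8 + 7*log(5)/8 + 17*log(9/2)/8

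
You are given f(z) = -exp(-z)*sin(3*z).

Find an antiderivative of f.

Any candidate F(z) must reproduce f(z) exactly when differentiated.
Check: d/dz[exp(-z)*sin(3*z)/10 + 3*exp(-z)*cos(3*z)/10] = -exp(-z)*sin(3*z) = f(z).

An antiderivative is F(z) = exp(-z)*sin(3*z)/10 + 3*exp(-z)*cos(3*z)/10.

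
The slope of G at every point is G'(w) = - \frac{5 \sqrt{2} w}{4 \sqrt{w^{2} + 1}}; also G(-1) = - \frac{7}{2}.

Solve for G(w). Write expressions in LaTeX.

The substitution u = 2 w^{2} + 2 works: G'(w) is exactly (dG/du)*(du/dw) for that inner function.
A general antiderivative is - \frac{5 \sqrt{2 w^{2} + 2}}{4} + C.
The condition gives C = - \frac{7}{2} - (- \frac{5}{2}) = -1.
So G(w) = - \frac{5 \sqrt{2} \sqrt{w^{2} + 1} + 4}{4}.
Check: d/dw[- \frac{5 \sqrt{2} \sqrt{w^{2} + 1} + 4}{4}] = - \frac{5 \sqrt{2} w}{4 \sqrt{w^{2} + 1}} = G'(w).

G(w) = - \frac{5 \sqrt{2} \sqrt{w^{2} + 1} + 4}{4}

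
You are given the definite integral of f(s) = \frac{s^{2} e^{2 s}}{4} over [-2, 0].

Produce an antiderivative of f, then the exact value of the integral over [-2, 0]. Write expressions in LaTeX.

Antiderivative: F(s) = \frac{\left(2 s^{2} - 2 s + 1\right) e^{2 s}}{16}; value = \frac{1}{16} - \frac{13}{16 e^{4}}

Recognize the product-rule pattern: f = u'v + uv' with u = \frac{s^{2}}{8} - \frac{s}{8} + \frac{1}{16}, v = e^{2 s}, so integration by parts undoes it.
F(s) = \frac{\left(2 s^{2} - 2 s + 1\right) e^{2 s}}{16} is an antiderivative of f.
Check: d/ds[\frac{\left(2 s^{2} - 2 s + 1\right) e^{2 s}}{16}] = \frac{s^{2} e^{2 s}}{4} = f(s).
F(0) = \frac{1}{16}; F(-2) = \frac{13}{16 e^{4}}.
Integral = F(0) - F(-2) = \frac{1}{16} - \frac{13}{16 e^{4}}.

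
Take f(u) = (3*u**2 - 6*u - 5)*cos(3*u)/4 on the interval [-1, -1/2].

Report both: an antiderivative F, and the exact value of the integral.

A candidate is checked by its d/du: the result must match f(u).
F(u) = u**2*sin(3*u)/4 - u*sin(3*u)/2 + u*cos(3*u)/6 - 17*sin(3*u)/36 - cos(3*u)/6 is an antiderivative of f.
Check: d/du[u**2*sin(3*u)/4 - u*sin(3*u)/2 + u*cos(3*u)/6 - 17*sin(3*u)/36 - cos(3*u)/6] = 3*u**2*cos(3*u)/4 - 3*u*cos(3*u)/2 - 5*cos(3*u)/4, which equals f(u).
F(-1/2) = -cos(3/2)/4 + 23*sin(3/2)/144; F(-1) = -5*sin(3)/18 - cos(3)/3.
Integral = F(-1/2) - F(-1) = cos(3)/3 - cos(3/2)/4 + 5*sin(3)/18 + 23*sin(3/2)/144.

Antiderivative: F(u) = u**2*sin(3*u)/4 - u*sin(3*u)/2 + u*cos(3*u)/6 - 17*sin(3*u)/36 - cos(3*u)/6; value = cos(3)/3 - cos(3/2)/4 + 5*sin(3)/18 + 23*sin(3/2)/144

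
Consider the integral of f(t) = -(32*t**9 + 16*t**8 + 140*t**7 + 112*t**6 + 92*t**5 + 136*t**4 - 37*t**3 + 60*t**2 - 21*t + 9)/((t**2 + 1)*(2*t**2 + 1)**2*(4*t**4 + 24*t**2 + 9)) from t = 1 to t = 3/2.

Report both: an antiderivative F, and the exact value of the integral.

Antiderivative: F(t) = -log(2*t**4/3 + 4*t**2 + 3/2)/2 - atan(t) - 5/(4*(2*t**2 + 1)); value = -log(111/8)/2 - atan(3/2) + 25/132 + pi/4 + log(37/6)/2

Differentiate the proposed F(t) back; it has to land on f(t) exactly.
F(t) = -log(2*t**4/3 + 4*t**2 + 3/2)/2 - atan(t) - 5/(4*(2*t**2 + 1)) is an antiderivative of f.
Check: d/dt[-log(2*t**4/3 + 4*t**2 + 3/2)/2 - atan(t) - 5/(4*(2*t**2 + 1))] = (-32*t**9 - 16*t**8 - 140*t**7 - 112*t**6 - 92*t**5 - 136*t**4 + 37*t**3 - 60*t**2 + 21*t - 9)/(16*t**10 + 128*t**8 + 248*t**6 + 196*t**4 + 69*t**2 + 9), which equals f(t).
F(3/2) = -log(111/8)/2 - atan(3/2) - 5/22; F(1) = -log(37/6)/2 - pi/4 - 5/12.
Integral = F(3/2) - F(1) = -log(111/8)/2 - atan(3/2) + 25/132 + pi/4 + log(37/6)/2.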